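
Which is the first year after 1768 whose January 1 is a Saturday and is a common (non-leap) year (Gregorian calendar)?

Jan 1 advances by 2 weekdays after a leap year and by 1 after a common year.
1768: Jan 1 is Friday (leap).
1769: Sunday
1770: Monday
1771: Tuesday
1772: Wednesday (leap)
1773: Friday
1774: Saturday
1774 begins on a Saturday and is a common year.

1774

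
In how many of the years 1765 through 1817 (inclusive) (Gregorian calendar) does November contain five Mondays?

14

November has 30 days; it has five Mondays when Monday falls among the first (month-length − 28) days — i.e. when November 1 is one of Monday/Sunday.
November 1 by year: 1765:Fri 1766:Sat 1767:Sun✓ 1768:Tue 1769:Wed 1770:Thu 1771:Fri 1772:Sun✓ 1773:Mon✓ 1774:Tue 1775:Wed 1776:Fri 1777:Sat 1778:Sun✓ 1779:Mon✓ …(23 more)… 1803:Tue 1804:Thu 1805:Fri 1806:Sat 1807:Sun✓ 1808:Tue 1809:Wed 1810:Thu 1811:Fri 1812:Sun✓ 1813:Mon✓ 1814:Tue 1815:Wed 1816:Fri 1817:Sat
Years with five Mondays: 1767, 1772, 1773, 1778, 1779, 1784, 1789, 1790, 1795, 1801, 1802, 1807, 1812, 1813 → 14.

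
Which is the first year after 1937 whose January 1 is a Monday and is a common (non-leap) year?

1945

Jan 1 advances by 2 weekdays after a leap year and by 1 after a common year.
1937: Jan 1 is Friday.
1938: Saturday
1939: Sunday
1940: Monday (leap)
1941: Wednesday
1942: Thursday
1943: Friday
1944: Saturday (leap)
1945: Monday
1945 begins on a Monday and is a common year.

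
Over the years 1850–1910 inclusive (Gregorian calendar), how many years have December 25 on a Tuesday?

Track December 25's weekday year by year (advancing +1, or +2 across a Feb 29):
  1850: Wed  1851: Thu (+1)  1852: Sat (+2)  1853: Sun (+1)  1854: Mon (+1)
  1855: Tue (+1) ✓  1856: Thu (+2)  1857: Fri (+1)  1858: Sat (+1)  1859: Sun (+1)
  1860: Tue (+2) ✓  1861: Wed (+1)  1862: Thu (+1)  1863: Fri (+1)  … (33 more years) …
  1897: Sat (+1)  1898: Sun (+1)  1899: Mon (+1)  1900: Tue (+1) ✓  1901: Wed (+1)
  1902: Thu (+1)  1903: Fri (+1)  1904: Sun (+2)  1905: Mon (+1)  1906: Tue (+1) ✓
  1907: Wed (+1)  1908: Fri (+2)  1909: Sat (+1)  1910: Sun (+1)
Tuesday years: 1855, 1860, 1866, 1877, 1883, 1888, 1894, 1900, 1906 — 9 in total.

9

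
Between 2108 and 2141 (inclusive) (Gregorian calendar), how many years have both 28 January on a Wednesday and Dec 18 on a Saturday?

Check each year's weekday for 28 January and Dec 18:
  2108: Sat/Tue  2109: Mon/Wed  2110: Tue/Thu  2111: Wed/Fri  2112: Thu/Sun  2113: Sat/Mon  2114: Sun/Tue  2115: Mon/Wed  2116: Tue/Fri  2117: Thu/Sat  2118: Fri/Sun  2119: Sat/Mon  2120: Sun/Wed  2121: Tue/Thu  …(6 more)…  2128: Wed/Sat ✓  2129: Fri/Sun  2130: Sat/Mon  2131: Sun/Tue  2132: Mon/Thu  2133: Wed/Fri  2134: Thu/Sat  2135: Fri/Sun  2136: Sat/Tue  2137: Mon/Wed  2138: Tue/Thu  2139: Wed/Fri  2140: Thu/Sun  2141: Sat/Mon
Both conditions hold in: 2128 — 1.

1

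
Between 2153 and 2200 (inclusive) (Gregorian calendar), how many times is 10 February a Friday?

Track 10 February's weekday year by year (advancing +1, or +2 across a Feb 29):
  2153: Sat  2154: Sun (+1)  2155: Mon (+1)  2156: Tue (+1)  2157: Thu (+2)
  2158: Fri (+1) ✓  2159: Sat (+1)  2160: Sun (+1)  2161: Tue (+2)  2162: Wed (+1)
  2163: Thu (+1)  2164: Fri (+1) ✓  2165: Sun (+2)  2166: Mon (+1)  … (20 more years) …
  2187: Sat (+1)  2188: Sun (+1)  2189: Tue (+2)  2190: Wed (+1)  2191: Thu (+1)
  2192: Fri (+1) ✓  2193: Sun (+2)  2194: Mon (+1)  2195: Tue (+1)  2196: Wed (+1)
  2197: Fri (+2) ✓  2198: Sat (+1)  2199: Sun (+1)  2200: Mon (+1)
Friday years: 2158, 2164, 2169, 2175, 2186, 2192, 2197 — 7 in total.

7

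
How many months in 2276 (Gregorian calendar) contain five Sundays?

5

A month of length L has five Sundays iff its first Sunday is on day ≤ L−28 (so day 1–3 in a 31-day month, 1–2 in a 30-day month, day 1 in a leap February).
Checking each month of 2276: Jan starts Sat (31d) ✓; Feb starts Tue (29d); Mar starts Wed (31d); Apr starts Sat (30d) ✓; May starts Mon (31d); Jun starts Thu (30d); Jul starts Sat (31d) ✓; Aug starts Tue (31d); Sep starts Fri (30d); Oct starts Sun (31d) ✓; Nov starts Wed (30d); Dec starts Fri (31d) ✓.
Five-Sunday months: January, April, July, October, December → 5.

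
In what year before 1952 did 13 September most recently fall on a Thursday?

1951

From one year to the next, a fixed date's weekday advances by 1, or by 2 when a Feb 29 lies between the two dates.
1952: September 13 is Saturday.
1951: Thursday (−2)
13 September falls on a Thursday in 1951.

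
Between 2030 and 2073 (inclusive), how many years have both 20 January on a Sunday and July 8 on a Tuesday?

Check each year's weekday for 20 January and July 8:
  2030: Sun/Mon  2031: Mon/Tue  2032: Tue/Thu  2033: Thu/Fri  2034: Fri/Sat  2035: Sat/Sun  2036: Sun/Tue ✓  2037: Tue/Wed  2038: Wed/Thu  2039: Thu/Fri  2040: Fri/Sun  2041: Sun/Mon  2042: Mon/Tue  2043: Tue/Wed  …(16 more)…  2060: Tue/Thu  2061: Thu/Fri  2062: Fri/Sat  2063: Sat/Sun  2064: Sun/Tue ✓  2065: Tue/Wed  2066: Wed/Thu  2067: Thu/Fri  2068: Fri/Sun  2069: Sun/Mon  2070: Mon/Tue  2071: Tue/Wed  2072: Wed/Fri  2073: Fri/Sat
Both conditions hold in: 2036, 2064 — 2.

2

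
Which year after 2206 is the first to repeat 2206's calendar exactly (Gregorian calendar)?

Two years share a calendar iff Jan 1 falls on the same weekday and both are leap or both are common. 2206: Jan 1 is Wednesday, common year.
2207: Jan 1 Thursday, common
2208: Jan 1 Friday, leap
2209: Jan 1 Sunday, common
2210: Jan 1 Monday, common
2211: Jan 1 Tuesday, common
2212: Jan 1 Wednesday, leap
2213: Jan 1 Friday, common
2214: Jan 1 Saturday, common
2215: Jan 1 Sunday, common
2216: Jan 1 Monday, leap
2217: Jan 1 Wednesday, common
2217 matches on both conditions.

2217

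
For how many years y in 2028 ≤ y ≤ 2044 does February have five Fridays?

February has 28 days (29 in leap years); it has five Fridays when Friday falls among the first (month-length − 28) days — i.e. when February 1 is Friday in a leap year (never in a common year).
February 1 by year: 2028:Tue 2029:Thu 2030:Fri 2031:Sat 2032:Sun 2033:Tue 2034:Wed 2035:Thu 2036:Fri✓ 2037:Sun 2038:Mon 2039:Tue 2040:Wed 2041:Fri 2042:Sat 2043:Sun 2044:Mon
Years with five Fridays: 2036 → 1.

1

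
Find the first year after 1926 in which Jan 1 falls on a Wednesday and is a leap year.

Jan 1 advances by 2 weekdays after a leap year and by 1 after a common year.
1926: Jan 1 is Friday.
1927: Saturday
1928: Sunday (leap)
1929: Tuesday
1930: Wednesday
1931: Thursday
1932: Friday (leap)
1933: Sunday
1934: Monday
1935: Tuesday
1936: Wednesday (leap)
1936 begins on a Wednesday and is a leap year.

1936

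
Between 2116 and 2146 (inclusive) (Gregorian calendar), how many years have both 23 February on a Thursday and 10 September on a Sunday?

3

Check each year's weekday for 23 February and 10 September:
  2116: Sun/Thu  2117: Tue/Fri  2118: Wed/Sat  2119: Thu/Sun ✓  2120: Fri/Tue  2121: Sun/Wed  2122: Mon/Thu  2123: Tue/Fri  2124: Wed/Sun  2125: Fri/Mon  2126: Sat/Tue  2127: Sun/Wed  2128: Mon/Fri  2129: Wed/Sat  …(3 more)…  2133: Mon/Thu  2134: Tue/Fri  2135: Wed/Sat  2136: Thu/Mon  2137: Sat/Tue  2138: Sun/Wed  2139: Mon/Thu  2140: Tue/Sat  2141: Thu/Sun ✓  2142: Fri/Mon  2143: Sat/Tue  2144: Sun/Thu  2145: Tue/Fri  2146: Wed/Sat
Both conditions hold in: 2119, 2130, 2141 — 3.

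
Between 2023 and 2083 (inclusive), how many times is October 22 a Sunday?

9

Track October 22's weekday year by year (advancing +1, or +2 across a Feb 29):
  2023: Sun ✓  2024: Tue (+2)  2025: Wed (+1)  2026: Thu (+1)  2027: Fri (+1)
  2028: Sun (+2) ✓  2029: Mon (+1)  2030: Tue (+1)  2031: Wed (+1)  2032: Fri (+2)
  2033: Sat (+1)  2034: Sun (+1) ✓  2035: Mon (+1)  2036: Wed (+2)  … (33 more years) …
  2070: Wed (+1)  2071: Thu (+1)  2072: Sat (+2)  2073: Sun (+1) ✓  2074: Mon (+1)
  2075: Tue (+1)  2076: Thu (+2)  2077: Fri (+1)  2078: Sat (+1)  2079: Sun (+1) ✓
  2080: Tue (+2)  2081: Wed (+1)  2082: Thu (+1)  2083: Fri (+1)
Sunday years: 2023, 2028, 2034, 2045, 2051, 2056, 2062, 2073, 2079 — 9 in total.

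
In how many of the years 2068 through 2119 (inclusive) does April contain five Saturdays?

April has 30 days; it has five Saturdays when Saturday falls among the first (month-length − 28) days — i.e. when April 1 is one of Saturday/Friday.
April 1 by year: 2068:Sun 2069:Mon 2070:Tue 2071:Wed 2072:Fri✓ 2073:Sat✓ 2074:Sun 2075:Mon 2076:Wed 2077:Thu 2078:Fri✓ 2079:Sat✓ 2080:Mon 2081:Tue 2082:Wed …(22 more)… 2105:Wed 2106:Thu 2107:Fri✓ 2108:Sun 2109:Mon 2110:Tue 2111:Wed 2112:Fri✓ 2113:Sat✓ 2114:Sun 2115:Mon 2116:Wed 2117:Thu 2118:Fri✓ 2119:Sat✓
Years with five Saturdays: 2072, 2073, 2078, 2079, 2084, 2089, 2090, 2095, 2101, 2102, 2107, 2112, 2113, 2118, 2119 → 15.

15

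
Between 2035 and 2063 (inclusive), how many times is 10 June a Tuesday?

4

Track 10 June's weekday year by year (advancing +1, or +2 across a Feb 29):
  2035: Sun  2036: Tue (+2) ✓  2037: Wed (+1)  2038: Thu (+1)  2039: Fri (+1)
  2040: Sun (+2)  2041: Mon (+1)  2042: Tue (+1) ✓  2043: Wed (+1)  2044: Fri (+2)
  2045: Sat (+1)  2046: Sun (+1)  2047: Mon (+1)  2048: Wed (+2)  2049: Thu (+1)
  2050: Fri (+1)  2051: Sat (+1)  2052: Mon (+2)  2053: Tue (+1) ✓  2054: Wed (+1)
  2055: Thu (+1)  2056: Sat (+2)  2057: Sun (+1)  2058: Mon (+1)  2059: Tue (+1) ✓
  2060: Thu (+2)  2061: Fri (+1)  2062: Sat (+1)  2063: Sun (+1)
Tuesday years: 2036, 2042, 2053, 2059 — 4 in total.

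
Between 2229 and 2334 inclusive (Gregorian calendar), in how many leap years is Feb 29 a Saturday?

4

Leap years in 2229–2334: 25 of them.
Feb 29 weekday advances by 5 (mod 7) from one leap year to the next four years later (or differs when a century non-leap intervenes).
Leap-day weekdays: 2232:Wed 2236:Mon 2240:Sat✓ 2244:Thu 2248:Tue 2252:Sun 2256:Fri 2260:Wed 2264:Mon 2268:Sat✓ 2272:Thu 2276:Tue 2280:Sun 2284:Fri 2288:Wed 2292:Mon 2296:Sat✓ 2304:Mon 2308:Sat✓ 2312:Thu 2316:Tue 2320:Sun 2324:Fri 2328:Wed 2332:Mon
Saturday: 2240, 2268, 2296, 2308 → 4.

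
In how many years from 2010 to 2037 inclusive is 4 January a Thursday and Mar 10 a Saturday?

3

Check each year's weekday for 4 January and Mar 10:
  2010: Mon/Wed  2011: Tue/Thu  2012: Wed/Sat  2013: Fri/Sun  2014: Sat/Mon  2015: Sun/Tue  2016: Mon/Thu  2017: Wed/Fri  2018: Thu/Sat ✓  2019: Fri/Sun  2020: Sat/Tue  2021: Mon/Wed  2022: Tue/Thu  2023: Wed/Fri  2024: Thu/Sun  2025: Sat/Mon  2026: Sun/Tue  2027: Mon/Wed  2028: Tue/Fri  2029: Thu/Sat ✓  2030: Fri/Sun  2031: Sat/Mon  2032: Sun/Wed  2033: Tue/Thu  2034: Wed/Fri  2035: Thu/Sat ✓  2036: Fri/Mon  2037: Sun/Tue
Both conditions hold in: 2018, 2029, 2035 — 3.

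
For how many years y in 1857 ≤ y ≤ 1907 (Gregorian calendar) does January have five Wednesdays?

January has 31 days; it has five Wednesdays when Wednesday falls among the first (month-length − 28) days — i.e. when January 1 is one of Wednesday/Tuesday/Monday.
January 1 by year: 1857:Thu 1858:Fri 1859:Sat 1860:Sun 1861:Tue✓ 1862:Wed✓ 1863:Thu 1864:Fri 1865:Sun 1866:Mon✓ 1867:Tue✓ 1868:Wed✓ 1869:Fri 1870:Sat 1871:Sun …(21 more)… 1893:Sun 1894:Mon✓ 1895:Tue✓ 1896:Wed✓ 1897:Fri 1898:Sat 1899:Sun 1900:Mon✓ 1901:Tue✓ 1902:Wed✓ 1903:Thu 1904:Fri 1905:Sun 1906:Mon✓ 1907:Tue✓
Years with five Wednesdays: 1861, 1862, 1866, 1867, 1868, 1872, 1873, 1877, 1878, 1879, 1883, 1884, 1889, 1890, 1894, 1895, 1896, 1900, 1901, 1902, 1906, 1907 → 22.

22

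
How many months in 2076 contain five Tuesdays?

4

A month of length L has five Tuesdays iff its first Tuesday is on day ≤ L−28 (so day 1–3 in a 31-day month, 1–2 in a 30-day month, day 1 in a leap February).
Checking each month of 2076: Jan starts Wed (31d); Feb starts Sat (29d); Mar starts Sun (31d) ✓; Apr starts Wed (30d); May starts Fri (31d); Jun starts Mon (30d) ✓; Jul starts Wed (31d); Aug starts Sat (31d); Sep starts Tue (30d) ✓; Oct starts Thu (31d); Nov starts Sun (30d); Dec starts Tue (31d) ✓.
Five-Tuesday months: March, June, September, December → 4.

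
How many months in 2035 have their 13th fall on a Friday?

Check the 13th of each month of 2035: Jan 13: Sat, Feb 13: Tue, Mar 13: Tue, Apr 13: Fri, May 13: Sun, Jun 13: Wed, Jul 13: Fri, Aug 13: Mon, Sep 13: Thu, Oct 13: Sat, Nov 13: Tue, Dec 13: Thu.
Friday occurs in April, July — 2 months.

2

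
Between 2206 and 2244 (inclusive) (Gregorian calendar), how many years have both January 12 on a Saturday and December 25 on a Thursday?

1

Check each year's weekday for January 12 and December 25:
  2206: Sun/Thu  2207: Mon/Fri  2208: Tue/Sun  2209: Thu/Mon  2210: Fri/Tue  2211: Sat/Wed  2212: Sun/Fri  2213: Tue/Sat  2214: Wed/Sun  2215: Thu/Mon  2216: Fri/Wed  2217: Sun/Thu  2218: Mon/Fri  2219: Tue/Sat  …(11 more)…  2231: Wed/Sun  2232: Thu/Tue  2233: Sat/Wed  2234: Sun/Thu  2235: Mon/Fri  2236: Tue/Sun  2237: Thu/Mon  2238: Fri/Tue  2239: Sat/Wed  2240: Sun/Fri  2241: Tue/Sat  2242: Wed/Sun  2243: Thu/Mon  2244: Fri/Wed
Both conditions hold in: 2228 — 1.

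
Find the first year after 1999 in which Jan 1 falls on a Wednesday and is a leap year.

Jan 1 advances by 2 weekdays after a leap year and by 1 after a common year.
1999: Jan 1 is Friday.
2000: Saturday (leap)
2001: Monday
2002: Tuesday
2003: Wednesday
2004: Thursday (leap)
2005: Saturday
2006: Sunday
2007: Monday
2008: Tuesday (leap)
2009: Thursday
2010: Friday
2011: Saturday
2012: Sunday (leap)
2013: Tuesday
2014: Wednesday
2015: Thursday
2016: Friday (leap)
2017: Sunday
2018: Monday
2019: Tuesday
2020: Wednesday (leap)
2020 begins on a Wednesday and is a leap year.

2020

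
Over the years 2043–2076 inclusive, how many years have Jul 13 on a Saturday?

5

Track Jul 13's weekday year by year (advancing +1, or +2 across a Feb 29):
  2043: Mon  2044: Wed (+2)  2045: Thu (+1)  2046: Fri (+1)  2047: Sat (+1) ✓
  2048: Mon (+2)  2049: Tue (+1)  2050: Wed (+1)  2051: Thu (+1)  2052: Sat (+2) ✓
  2053: Sun (+1)  2054: Mon (+1)  2055: Tue (+1)  2056: Thu (+2)  … (6 more years) …
  2063: Fri (+1)  2064: Sun (+2)  2065: Mon (+1)  2066: Tue (+1)  2067: Wed (+1)
  2068: Fri (+2)  2069: Sat (+1) ✓  2070: Sun (+1)  2071: Mon (+1)  2072: Wed (+2)
  2073: Thu (+1)  2074: Fri (+1)  2075: Sat (+1) ✓  2076: Mon (+2)
Saturday years: 2047, 2052, 2058, 2069, 2075 — 5 in total.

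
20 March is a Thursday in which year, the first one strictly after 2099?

From one year to the next, a fixed date's weekday advances by 1, or by 2 when a Feb 29 lies between the two dates.
2099: March 20 is Friday.
2100: Saturday (+1)
2101: Sunday (+1)
2102: Monday (+1)
2103: Tuesday (+1)
2104: Thursday (+2)
20 March falls on a Thursday in 2104.

2104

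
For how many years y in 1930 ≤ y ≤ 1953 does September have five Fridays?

7

September has 30 days; it has five Fridays when Friday falls among the first (month-length − 28) days — i.e. when September 1 is one of Friday/Thursday.
September 1 by year: 1930:Mon 1931:Tue 1932:Thu✓ 1933:Fri✓ 1934:Sat 1935:Sun 1936:Tue 1937:Wed 1938:Thu✓ 1939:Fri✓ 1940:Sun 1941:Mon 1942:Tue 1943:Wed 1944:Fri✓ 1945:Sat 1946:Sun 1947:Mon 1948:Wed 1949:Thu✓ 1950:Fri✓ 1951:Sat 1952:Mon 1953:Tue
Years with five Fridays: 1932, 1933, 1938, 1939, 1944, 1949, 1950 → 7.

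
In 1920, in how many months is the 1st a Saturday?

Check the 1st of each month of 1920: Jan 1: Thu, Feb 1: Sun, Mar 1: Mon, Apr 1: Thu, May 1: Sat, Jun 1: Tue, Jul 1: Thu, Aug 1: Sun, Sep 1: Wed, Oct 1: Fri, Nov 1: Mon, Dec 1: Wed.
Saturday occurs in May — 1 month.

1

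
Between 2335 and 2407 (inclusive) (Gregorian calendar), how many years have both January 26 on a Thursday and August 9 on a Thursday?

2

Check each year's weekday for January 26 and August 9:
  2335: Sat/Fri  2336: Sun/Sun  2337: Tue/Mon  2338: Wed/Tue  2339: Thu/Wed  2340: Fri/Fri  2341: Sun/Sat  2342: Mon/Sun  2343: Tue/Mon  2344: Wed/Wed  2345: Fri/Thu  2346: Sat/Fri  2347: Sun/Sat  2348: Mon/Mon  …(45 more)…  2394: Wed/Tue  2395: Thu/Wed  2396: Fri/Fri  2397: Sun/Sat  2398: Mon/Sun  2399: Tue/Mon  2400: Wed/Wed  2401: Fri/Thu  2402: Sat/Fri  2403: Sun/Sat  2404: Mon/Mon  2405: Wed/Tue  2406: Thu/Wed  2407: Fri/Thu
Both conditions hold in: 2356, 2384 — 2.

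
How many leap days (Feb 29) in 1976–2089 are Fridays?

4

Leap years in 1976–2089: 29 of them.
Feb 29 weekday advances by 5 (mod 7) from one leap year to the next four years later (or differs when a century non-leap intervenes).
Leap-day weekdays: 1976:Sun 1980:Fri✓ 1984:Wed 1988:Mon 1992:Sat 1996:Thu 2000:Tue 2004:Sun 2008:Fri✓ 2012:Wed 2016:Mon 2020:Sat 2024:Thu …(3 more)… 2040:Wed 2044:Mon 2048:Sat 2052:Thu 2056:Tue 2060:Sun 2064:Fri✓ 2068:Wed 2072:Mon 2076:Sat 2080:Thu 2084:Tue 2088:Sun
Friday: 1980, 2008, 2036, 2064 → 4.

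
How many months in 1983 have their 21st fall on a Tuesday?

1

Check the 21st of each month of 1983: Jan 21: Fri, Feb 21: Mon, Mar 21: Mon, Apr 21: Thu, May 21: Sat, Jun 21: Tue, Jul 21: Thu, Aug 21: Sun, Sep 21: Wed, Oct 21: Fri, Nov 21: Mon, Dec 21: Wed.
Tuesday occurs in June — 1 month.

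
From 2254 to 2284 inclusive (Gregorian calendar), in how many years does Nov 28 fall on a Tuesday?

5

Track Nov 28's weekday year by year (advancing +1, or +2 across a Feb 29):
  2254: Tue ✓  2255: Wed (+1)  2256: Fri (+2)  2257: Sat (+1)  2258: Sun (+1)
  2259: Mon (+1)  2260: Wed (+2)  2261: Thu (+1)  2262: Fri (+1)  2263: Sat (+1)
  2264: Mon (+2)  2265: Tue (+1) ✓  2266: Wed (+1)  2267: Thu (+1)  … (3 more years) …
  2271: Tue (+1) ✓  2272: Thu (+2)  2273: Fri (+1)  2274: Sat (+1)  2275: Sun (+1)
  2276: Tue (+2) ✓  2277: Wed (+1)  2278: Thu (+1)  2279: Fri (+1)  2280: Sun (+2)
  2281: Mon (+1)  2282: Tue (+1) ✓  2283: Wed (+1)  2284: Fri (+2)
Tuesday years: 2254, 2265, 2271, 2276, 2282 — 5 in total.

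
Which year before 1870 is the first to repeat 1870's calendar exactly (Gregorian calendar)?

1859

Two years share a calendar iff Jan 1 falls on the same weekday and both are leap or both are common. 1870: Jan 1 is Saturday, common year.
1869: Jan 1 Friday, common
1868: Jan 1 Wednesday, leap
1867: Jan 1 Tuesday, common
1866: Jan 1 Monday, common
1865: Jan 1 Sunday, common
1864: Jan 1 Friday, leap
1863: Jan 1 Thursday, common
1862: Jan 1 Wednesday, common
1861: Jan 1 Tuesday, common
1860: Jan 1 Sunday, leap
1859: Jan 1 Saturday, common
1859 matches on both conditions.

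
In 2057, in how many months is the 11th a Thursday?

Check the 11th of each month of 2057: Jan 11: Thu, Feb 11: Sun, Mar 11: Sun, Apr 11: Wed, May 11: Fri, Jun 11: Mon, Jul 11: Wed, Aug 11: Sat, Sep 11: Tue, Oct 11: Thu, Nov 11: Sun, Dec 11: Tue.
Thursday occurs in January, October — 2 months.

2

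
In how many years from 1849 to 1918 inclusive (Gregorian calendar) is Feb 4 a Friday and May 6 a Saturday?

2

Check each year's weekday for Feb 4 and May 6:
  1849: Sun/Sun  1850: Mon/Mon  1851: Tue/Tue  1852: Wed/Thu  1853: Fri/Fri  1854: Sat/Sat  1855: Sun/Sun  1856: Mon/Tue  1857: Wed/Wed  1858: Thu/Thu  1859: Fri/Fri  1860: Sat/Sun  1861: Mon/Mon  1862: Tue/Tue  …(42 more)…  1905: Sat/Sat  1906: Sun/Sun  1907: Mon/Mon  1908: Tue/Wed  1909: Thu/Thu  1910: Fri/Fri  1911: Sat/Sat  1912: Sun/Mon  1913: Tue/Tue  1914: Wed/Wed  1915: Thu/Thu  1916: Fri/Sat ✓  1917: Sun/Sun  1918: Mon/Mon
Both conditions hold in: 1876, 1916 — 2.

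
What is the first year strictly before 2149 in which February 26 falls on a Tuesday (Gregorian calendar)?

From one year to the next, a fixed date's weekday advances by 1, or by 2 when a Feb 29 lies between the two dates.
2149: February 26 is Wednesday.
2148: Monday (−2)
2147: Sunday (−1)
2146: Saturday (−1)
2145: Friday (−1)
2144: Wednesday (−2)
2143: Tuesday (−1)
February 26 falls on a Tuesday in 2143.

2143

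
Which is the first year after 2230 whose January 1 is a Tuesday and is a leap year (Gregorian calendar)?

Jan 1 advances by 2 weekdays after a leap year and by 1 after a common year.
2230: Jan 1 is Friday.
2231: Saturday
2232: Sunday (leap)
2233: Tuesday
2234: Wednesday
2235: Thursday
2236: Friday (leap)
2237: Sunday
2238: Monday
2239: Tuesday
2240: Wednesday (leap)
2241: Friday
2242: Saturday
2243: Sunday
2244: Monday (leap)
2245: Wednesday
2246: Thursday
2247: Friday
2248: Saturday (leap)
2249: Monday
2250: Tuesday
2251: Wednesday
2252: Thursday (leap)
2253: Saturday
2254: Sunday
2255: Monday
2256: Tuesday (leap)
2256 begins on a Tuesday and is a leap year.

2256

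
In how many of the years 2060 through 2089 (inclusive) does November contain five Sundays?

November has 30 days; it has five Sundays when Sunday falls among the first (month-length − 28) days — i.e. when November 1 is one of Sunday/Saturday.
November 1 by year: 2060:Mon 2061:Tue 2062:Wed 2063:Thu 2064:Sat✓ 2065:Sun✓ 2066:Mon 2067:Tue 2068:Thu 2069:Fri 2070:Sat✓ 2071:Sun✓ 2072:Tue 2073:Wed 2074:Thu 2075:Fri 2076:Sun✓ 2077:Mon 2078:Tue 2079:Wed 2080:Fri 2081:Sat✓ 2082:Sun✓ 2083:Mon 2084:Wed 2085:Thu 2086:Fri 2087:Sat✓ 2088:Mon 2089:Tue
Years with five Sundays: 2064, 2065, 2070, 2071, 2076, 2081, 2082, 2087 → 8.

8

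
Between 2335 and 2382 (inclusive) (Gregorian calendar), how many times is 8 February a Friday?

7

Track 8 February's weekday year by year (advancing +1, or +2 across a Feb 29):
  2335: Fri ✓  2336: Sat (+1)  2337: Mon (+2)  2338: Tue (+1)  2339: Wed (+1)
  2340: Thu (+1)  2341: Sat (+2)  2342: Sun (+1)  2343: Mon (+1)  2344: Tue (+1)
  2345: Thu (+2)  2346: Fri (+1) ✓  2347: Sat (+1)  2348: Sun (+1)  … (20 more years) …
  2369: Sat (+2)  2370: Sun (+1)  2371: Mon (+1)  2372: Tue (+1)  2373: Thu (+2)
  2374: Fri (+1) ✓  2375: Sat (+1)  2376: Sun (+1)  2377: Tue (+2)  2378: Wed (+1)
  2379: Thu (+1)  2380: Fri (+1) ✓  2381: Sun (+2)  2382: Mon (+1)
Friday years: 2335, 2346, 2352, 2357, 2363, 2374, 2380 — 7 in total.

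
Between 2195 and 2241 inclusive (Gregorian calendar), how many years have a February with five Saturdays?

February has 28 days (29 in leap years); it has five Saturdays when Saturday falls among the first (month-length − 28) days — i.e. when February 1 is Saturday in a leap year (never in a common year).
February 1 by year: 2195:Sun 2196:Mon 2197:Wed 2198:Thu 2199:Fri 2200:Sat 2201:Sun 2202:Mon 2203:Tue 2204:Wed 2205:Fri 2206:Sat 2207:Sun 2208:Mon 2209:Wed …(17 more)… 2227:Thu 2228:Fri 2229:Sun 2230:Mon 2231:Tue 2232:Wed 2233:Fri 2234:Sat 2235:Sun 2236:Mon 2237:Wed 2238:Thu 2239:Fri 2240:Sat✓ 2241:Mon
Years with five Saturdays: 2212, 2240 → 2.

2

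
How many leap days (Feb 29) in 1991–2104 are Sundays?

Leap years in 1991–2104: 28 of them.
Feb 29 weekday advances by 5 (mod 7) from one leap year to the next four years later (or differs when a century non-leap intervenes).
Leap-day weekdays: 1992:Sat 1996:Thu 2000:Tue 2004:Sun✓ 2008:Fri 2012:Wed 2016:Mon 2020:Sat 2024:Thu 2028:Tue 2032:Sun✓ 2036:Fri 2040:Wed 2044:Mon 2048:Sat 2052:Thu 2056:Tue 2060:Sun✓ 2064:Fri 2068:Wed 2072:Mon 2076:Sat 2080:Thu 2084:Tue 2088:Sun✓ 2092:Fri 2096:Wed 2104:Fri
Sunday: 2004, 2032, 2060, 2088 → 4.

4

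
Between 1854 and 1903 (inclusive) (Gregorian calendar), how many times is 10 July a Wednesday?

Track 10 July's weekday year by year (advancing +1, or +2 across a Feb 29):
  1854: Mon  1855: Tue (+1)  1856: Thu (+2)  1857: Fri (+1)  1858: Sat (+1)
  1859: Sun (+1)  1860: Tue (+2)  1861: Wed (+1) ✓  1862: Thu (+1)  1863: Fri (+1)
  1864: Sun (+2)  1865: Mon (+1)  1866: Tue (+1)  1867: Wed (+1) ✓  … (22 more years) …
  1890: Thu (+1)  1891: Fri (+1)  1892: Sun (+2)  1893: Mon (+1)  1894: Tue (+1)
  1895: Wed (+1) ✓  1896: Fri (+2)  1897: Sat (+1)  1898: Sun (+1)  1899: Mon (+1)
  1900: Tue (+1)  1901: Wed (+1) ✓  1902: Thu (+1)  1903: Fri (+1)
Wednesday years: 1861, 1867, 1872, 1878, 1889, 1895, 1901 — 7 in total.

7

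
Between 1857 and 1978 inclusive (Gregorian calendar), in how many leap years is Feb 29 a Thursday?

Leap years in 1857–1978: 29 of them.
Feb 29 weekday advances by 5 (mod 7) from one leap year to the next four years later (or differs when a century non-leap intervenes).
Leap-day weekdays: 1860:Wed 1864:Mon 1868:Sat 1872:Thu✓ 1876:Tue 1880:Sun 1884:Fri 1888:Wed 1892:Mon 1896:Sat 1904:Mon 1908:Sat 1912:Thu✓ …(3 more)… 1928:Wed 1932:Mon 1936:Sat 1940:Thu✓ 1944:Tue 1948:Sun 1952:Fri 1956:Wed 1960:Mon 1964:Sat 1968:Thu✓ 1972:Tue 1976:Sun
Thursday: 1872, 1912, 1940, 1968 → 4.

4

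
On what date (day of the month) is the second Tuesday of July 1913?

July 1, 1913 is a Tuesday, so the first Tuesday is the 1st.
The second Tuesday is 1 + 7 = 8.

8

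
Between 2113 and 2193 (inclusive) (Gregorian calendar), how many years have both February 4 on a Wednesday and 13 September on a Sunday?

8

Check each year's weekday for February 4 and 13 September:
  2113: Sat/Wed  2114: Sun/Thu  2115: Mon/Fri  2116: Tue/Sun  2117: Thu/Mon  2118: Fri/Tue  2119: Sat/Wed  2120: Sun/Fri  2121: Tue/Sat  2122: Wed/Sun ✓  2123: Thu/Mon  2124: Fri/Wed  2125: Sun/Thu  2126: Mon/Fri  …(53 more)…  2180: Fri/Wed  2181: Sun/Thu  2182: Mon/Fri  2183: Tue/Sat  2184: Wed/Mon  2185: Fri/Tue  2186: Sat/Wed  2187: Sun/Thu  2188: Mon/Sat  2189: Wed/Sun ✓  2190: Thu/Mon  2191: Fri/Tue  2192: Sat/Thu  2193: Mon/Fri
Both conditions hold in: 2122, 2133, 2139, 2150, 2161, 2167, 2178, 2189 — 8.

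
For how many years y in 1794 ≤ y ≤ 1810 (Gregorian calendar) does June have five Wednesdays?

June has 30 days; it has five Wednesdays when Wednesday falls among the first (month-length − 28) days — i.e. when June 1 is one of Wednesday/Tuesday.
June 1 by year: 1794:Sun 1795:Mon 1796:Wed✓ 1797:Thu 1798:Fri 1799:Sat 1800:Sun 1801:Mon 1802:Tue✓ 1803:Wed✓ 1804:Fri 1805:Sat 1806:Sun 1807:Mon 1808:Wed✓ 1809:Thu 1810:Fri
Years with five Wednesdays: 1796, 1802, 1803, 1808 → 4.

4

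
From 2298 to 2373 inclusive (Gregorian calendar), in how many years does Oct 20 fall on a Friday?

Track Oct 20's weekday year by year (advancing +1, or +2 across a Feb 29):
  2298: Thu  2299: Fri (+1) ✓  2300: Sat (+1)  2301: Sun (+1)  2302: Mon (+1)
  2303: Tue (+1)  2304: Thu (+2)  2305: Fri (+1) ✓  2306: Sat (+1)  2307: Sun (+1)
  2308: Tue (+2)  2309: Wed (+1)  2310: Thu (+1)  2311: Fri (+1) ✓  … (48 more years) …
  2360: Thu (+2)  2361: Fri (+1) ✓  2362: Sat (+1)  2363: Sun (+1)  2364: Tue (+2)
  2365: Wed (+1)  2366: Thu (+1)  2367: Fri (+1) ✓  2368: Sun (+2)  2369: Mon (+1)
  2370: Tue (+1)  2371: Wed (+1)  2372: Fri (+2) ✓  2373: Sat (+1)
Friday years: 2299, 2305, 2311, 2316, 2322, 2333, 2339, 2344, 2350, 2361, 2367, 2372 — 12 in total.

12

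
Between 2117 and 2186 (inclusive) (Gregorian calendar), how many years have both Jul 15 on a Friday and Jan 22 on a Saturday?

Check each year's weekday for Jul 15 and Jan 22:
  2117: Thu/Fri  2118: Fri/Sat ✓  2119: Sat/Sun  2120: Mon/Mon  2121: Tue/Wed  2122: Wed/Thu  2123: Thu/Fri  2124: Sat/Sat  2125: Sun/Mon  2126: Mon/Tue  2127: Tue/Wed  2128: Thu/Thu  2129: Fri/Sat ✓  2130: Sat/Sun  …(42 more)…  2173: Thu/Fri  2174: Fri/Sat ✓  2175: Sat/Sun  2176: Mon/Mon  2177: Tue/Wed  2178: Wed/Thu  2179: Thu/Fri  2180: Sat/Sat  2181: Sun/Mon  2182: Mon/Tue  2183: Tue/Wed  2184: Thu/Thu  2185: Fri/Sat ✓  2186: Sat/Sun
Both conditions hold in: 2118, 2129, 2135, 2146, 2157, 2163, 2174, 2185 — 8.

8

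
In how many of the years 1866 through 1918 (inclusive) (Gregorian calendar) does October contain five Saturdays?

October has 31 days; it has five Saturdays when Saturday falls among the first (month-length − 28) days — i.e. when October 1 is one of Saturday/Friday/Thursday.
October 1 by year: 1866:Mon 1867:Tue 1868:Thu✓ 1869:Fri✓ 1870:Sat✓ 1871:Sun 1872:Tue 1873:Wed 1874:Thu✓ 1875:Fri✓ 1876:Sun 1877:Mon 1878:Tue 1879:Wed 1880:Fri✓ …(23 more)… 1904:Sat✓ 1905:Sun 1906:Mon 1907:Tue 1908:Thu✓ 1909:Fri✓ 1910:Sat✓ 1911:Sun 1912:Tue 1913:Wed 1914:Thu✓ 1915:Fri✓ 1916:Sun 1917:Mon 1918:Tue
Years with five Saturdays: 1868, 1869, 1870, 1874, 1875, 1880, 1881, 1885, 1886, 1887, 1891, 1892, 1896, 1897, 1898, 1903, 1904, 1908, 1909, 1910, 1914, 1915 → 22.

22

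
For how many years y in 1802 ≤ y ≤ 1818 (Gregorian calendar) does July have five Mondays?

7

July has 31 days; it has five Mondays when Monday falls among the first (month-length − 28) days — i.e. when July 1 is one of Monday/Sunday/Saturday.
July 1 by year: 1802:Thu 1803:Fri 1804:Sun✓ 1805:Mon✓ 1806:Tue 1807:Wed 1808:Fri 1809:Sat✓ 1810:Sun✓ 1811:Mon✓ 1812:Wed 1813:Thu 1814:Fri 1815:Sat✓ 1816:Mon✓ 1817:Tue 1818:Wed
Years with five Mondays: 1804, 1805, 1809, 1810, 1811, 1815, 1816 → 7.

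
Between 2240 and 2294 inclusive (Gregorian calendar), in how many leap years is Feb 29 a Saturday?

Leap years in 2240–2294: 14 of them.
Feb 29 weekday advances by 5 (mod 7) from one leap year to the next four years later (or differs when a century non-leap intervenes).
Leap-day weekdays: 2240:Sat✓ 2244:Thu 2248:Tue 2252:Sun 2256:Fri 2260:Wed 2264:Mon 2268:Sat✓ 2272:Thu 2276:Tue 2280:Sun 2284:Fri 2288:Wed 2292:Mon
Saturday: 2240, 2268 → 2.

2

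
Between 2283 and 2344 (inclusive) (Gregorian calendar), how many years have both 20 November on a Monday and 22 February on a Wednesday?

Check each year's weekday for 20 November and 22 February:
  2283: Tue/Thu  2284: Thu/Fri  2285: Fri/Sun  2286: Sat/Mon  2287: Sun/Tue  2288: Tue/Wed  2289: Wed/Fri  2290: Thu/Sat  2291: Fri/Sun  2292: Sun/Mon  2293: Mon/Wed ✓  2294: Tue/Thu  2295: Wed/Fri  2296: Fri/Sat  …(34 more)…  2331: Fri/Sun  2332: Sun/Mon  2333: Mon/Wed ✓  2334: Tue/Thu  2335: Wed/Fri  2336: Fri/Sat  2337: Sat/Mon  2338: Sun/Tue  2339: Mon/Wed ✓  2340: Wed/Thu  2341: Thu/Sat  2342: Fri/Sun  2343: Sat/Mon  2344: Mon/Tue
Both conditions hold in: 2293, 2299, 2305, 2311, 2322, 2333, 2339 — 7.

7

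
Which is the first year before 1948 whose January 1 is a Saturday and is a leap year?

Jan 1 advances by 2 weekdays after a leap year and by 1 after a common year.
1948: Jan 1 is Thursday (leap).
1947: Wednesday
1946: Tuesday
1945: Monday
1944: Saturday (leap)
1944 begins on a Saturday and is a leap year.

1944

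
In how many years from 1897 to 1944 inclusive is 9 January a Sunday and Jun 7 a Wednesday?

Check each year's weekday for 9 January and Jun 7:
  1897: Sat/Mon  1898: Sun/Tue  1899: Mon/Wed  1900: Tue/Thu  1901: Wed/Fri  1902: Thu/Sat  1903: Fri/Sun  1904: Sat/Tue  1905: Mon/Wed  1906: Tue/Thu  1907: Wed/Fri  1908: Thu/Sun  1909: Sat/Mon  1910: Sun/Tue  …(20 more)…  1931: Fri/Sun  1932: Sat/Tue  1933: Mon/Wed  1934: Tue/Thu  1935: Wed/Fri  1936: Thu/Sun  1937: Sat/Mon  1938: Sun/Tue  1939: Mon/Wed  1940: Tue/Fri  1941: Thu/Sat  1942: Fri/Sun  1943: Sat/Mon  1944: Sun/Wed ✓
Both conditions hold in: 1916, 1944 — 2.

2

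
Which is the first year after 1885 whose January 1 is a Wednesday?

Jan 1 advances by 2 weekdays after a leap year and by 1 after a common year.
1885: Jan 1 is Thursday.
1886: Friday
1887: Saturday
1888: Sunday (leap)
1889: Tuesday
1890: Wednesday
1890 begins on a Wednesday

1890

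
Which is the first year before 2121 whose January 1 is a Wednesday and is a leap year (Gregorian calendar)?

Jan 1 advances by 2 weekdays after a leap year and by 1 after a common year.
2121: Jan 1 is Wednesday.
2120: Monday (leap)
2119: Sunday
2118: Saturday
2117: Friday
2116: Wednesday (leap)
2116 begins on a Wednesday and is a leap year.

2116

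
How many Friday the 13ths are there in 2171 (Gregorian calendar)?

Check the 13th of each month of 2171: Jan 13: Sun, Feb 13: Wed, Mar 13: Wed, Apr 13: Sat, May 13: Mon, Jun 13: Thu, Jul 13: Sat, Aug 13: Tue, Sep 13: Fri, Oct 13: Sun, Nov 13: Wed, Dec 13: Fri.
Friday occurs in September, December — 2 months.

2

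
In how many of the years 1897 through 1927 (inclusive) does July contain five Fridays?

July has 31 days; it has five Fridays when Friday falls among the first (month-length − 28) days — i.e. when July 1 is one of Friday/Thursday/Wednesday.
July 1 by year: 1897:Thu✓ 1898:Fri✓ 1899:Sat 1900:Sun 1901:Mon 1902:Tue 1903:Wed✓ 1904:Fri✓ 1905:Sat 1906:Sun 1907:Mon 1908:Wed✓ 1909:Thu✓ 1910:Fri✓ 1911:Sat 1912:Mon 1913:Tue 1914:Wed✓ 1915:Thu✓ 1916:Sat 1917:Sun 1918:Mon 1919:Tue 1920:Thu✓ 1921:Fri✓ 1922:Sat 1923:Sun 1924:Tue 1925:Wed✓ 1926:Thu✓ 1927:Fri✓
Years with five Fridays: 1897, 1898, 1903, 1904, 1908, 1909, 1910, 1914, 1915, 1920, 1921, 1925, 1926, 1927 → 14.

14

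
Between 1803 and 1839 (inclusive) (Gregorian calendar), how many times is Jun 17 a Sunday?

6

Track Jun 17's weekday year by year (advancing +1, or +2 across a Feb 29):
  1803: Fri  1804: Sun (+2) ✓  1805: Mon (+1)  1806: Tue (+1)  1807: Wed (+1)
  1808: Fri (+2)  1809: Sat (+1)  1810: Sun (+1) ✓  1811: Mon (+1)  1812: Wed (+2)
  1813: Thu (+1)  1814: Fri (+1)  1815: Sat (+1)  1816: Mon (+2)  … (9 more years) …
  1826: Sat (+1)  1827: Sun (+1) ✓  1828: Tue (+2)  1829: Wed (+1)  1830: Thu (+1)
  1831: Fri (+1)  1832: Sun (+2) ✓  1833: Mon (+1)  1834: Tue (+1)  1835: Wed (+1)
  1836: Fri (+2)  1837: Sat (+1)  1838: Sun (+1) ✓  1839: Mon (+1)
Sunday years: 1804, 1810, 1821, 1827, 1832, 1838 — 6 in total.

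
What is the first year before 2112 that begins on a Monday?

Jan 1 advances by 2 weekdays after a leap year and by 1 after a common year.
2112: Jan 1 is Friday (leap).
2111: Thursday
2110: Wednesday
2109: Tuesday
2108: Sunday (leap)
2107: Saturday
2106: Friday
2105: Thursday
2104: Tuesday (leap)
2103: Monday
2103 begins on a Monday

2103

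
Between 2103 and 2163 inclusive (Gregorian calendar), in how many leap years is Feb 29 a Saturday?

2

Leap years in 2103–2163: 15 of them.
Feb 29 weekday advances by 5 (mod 7) from one leap year to the next four years later (or differs when a century non-leap intervenes).
Leap-day weekdays: 2104:Fri 2108:Wed 2112:Mon 2116:Sat✓ 2120:Thu 2124:Tue 2128:Sun 2132:Fri 2136:Wed 2140:Mon 2144:Sat✓ 2148:Thu 2152:Tue 2156:Sun 2160:Fri
Saturday: 2116, 2144 → 2.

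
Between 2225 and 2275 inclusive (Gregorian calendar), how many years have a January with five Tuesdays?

January has 31 days; it has five Tuesdays when Tuesday falls among the first (month-length − 28) days — i.e. when January 1 is one of Tuesday/Monday/Sunday.
January 1 by year: 2225:Sat 2226:Sun✓ 2227:Mon✓ 2228:Tue✓ 2229:Thu 2230:Fri 2231:Sat 2232:Sun✓ 2233:Tue✓ 2234:Wed 2235:Thu 2236:Fri 2237:Sun✓ 2238:Mon✓ 2239:Tue✓ …(21 more)… 2261:Tue✓ 2262:Wed 2263:Thu 2264:Fri 2265:Sun✓ 2266:Mon✓ 2267:Tue✓ 2268:Wed 2269:Fri 2270:Sat 2271:Sun✓ 2272:Mon✓ 2273:Wed 2274:Thu 2275:Fri
Years with five Tuesdays: 2226, 2227, 2228, 2232, 2233, 2237, 2238, 2239, 2243, 2244, 2249, 2250, 2254, 2255, 2256, 2260, 2261, 2265, 2266, 2267, 2271, 2272 → 22.

22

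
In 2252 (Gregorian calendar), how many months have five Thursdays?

5

A month of length L has five Thursdays iff its first Thursday is on day ≤ L−28 (so day 1–3 in a 31-day month, 1–2 in a 30-day month, day 1 in a leap February).
Checking each month of 2252: Jan starts Thu (31d) ✓; Feb starts Sun (29d); Mar starts Mon (31d); Apr starts Thu (30d) ✓; May starts Sat (31d); Jun starts Tue (30d); Jul starts Thu (31d) ✓; Aug starts Sun (31d); Sep starts Wed (30d) ✓; Oct starts Fri (31d); Nov starts Mon (30d); Dec starts Wed (31d) ✓.
Five-Thursday months: January, April, July, September, December → 5.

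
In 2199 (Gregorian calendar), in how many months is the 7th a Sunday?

Check the 7th of each month of 2199: Jan 7: Mon, Feb 7: Thu, Mar 7: Thu, Apr 7: Sun, May 7: Tue, Jun 7: Fri, Jul 7: Sun, Aug 7: Wed, Sep 7: Sat, Oct 7: Mon, Nov 7: Thu, Dec 7: Sat.
Sunday occurs in April, July — 2 months.

2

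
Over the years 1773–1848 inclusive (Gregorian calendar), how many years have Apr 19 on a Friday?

11

Track Apr 19's weekday year by year (advancing +1, or +2 across a Feb 29):
  1773: Mon  1774: Tue (+1)  1775: Wed (+1)  1776: Fri (+2) ✓  1777: Sat (+1)
  1778: Sun (+1)  1779: Mon (+1)  1780: Wed (+2)  1781: Thu (+1)  1782: Fri (+1) ✓
  1783: Sat (+1)  1784: Mon (+2)  1785: Tue (+1)  1786: Wed (+1)  … (48 more years) …
  1835: Sun (+1)  1836: Tue (+2)  1837: Wed (+1)  1838: Thu (+1)  1839: Fri (+1) ✓
  1840: Sun (+2)  1841: Mon (+1)  1842: Tue (+1)  1843: Wed (+1)  1844: Fri (+2) ✓
  1845: Sat (+1)  1846: Sun (+1)  1847: Mon (+1)  1848: Wed (+2)
Friday years: 1776, 1782, 1793, 1799, 1805, 1811, 1816, 1822, 1833, 1839, 1844 — 11 in total.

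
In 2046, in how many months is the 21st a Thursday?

1

Check the 21st of each month of 2046: Jan 21: Sun, Feb 21: Wed, Mar 21: Wed, Apr 21: Sat, May 21: Mon, Jun 21: Thu, Jul 21: Sat, Aug 21: Tue, Sep 21: Fri, Oct 21: Sun, Nov 21: Wed, Dec 21: Fri.
Thursday occurs in June — 1 month.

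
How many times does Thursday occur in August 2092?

August 2092 has 31 days and begins on Friday.
The first Thursday is August 7.
Thursdays fall on 7, 14, 21, 28 — that's 4.

4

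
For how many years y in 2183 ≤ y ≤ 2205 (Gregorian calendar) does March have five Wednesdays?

March has 31 days; it has five Wednesdays when Wednesday falls among the first (month-length − 28) days — i.e. when March 1 is one of Wednesday/Tuesday/Monday.
March 1 by year: 2183:Sat 2184:Mon✓ 2185:Tue✓ 2186:Wed✓ 2187:Thu 2188:Sat 2189:Sun 2190:Mon✓ 2191:Tue✓ 2192:Thu 2193:Fri 2194:Sat 2195:Sun 2196:Tue✓ 2197:Wed✓ 2198:Thu 2199:Fri 2200:Sat 2201:Sun 2202:Mon✓ 2203:Tue✓ 2204:Thu 2205:Fri
Years with five Wednesdays: 2184, 2185, 2186, 2190, 2191, 2196, 2197, 2202, 2203 → 9.

9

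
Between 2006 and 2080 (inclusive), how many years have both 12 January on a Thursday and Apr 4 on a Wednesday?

Check each year's weekday for 12 January and Apr 4:
  2006: Thu/Tue  2007: Fri/Wed  2008: Sat/Fri  2009: Mon/Sat  2010: Tue/Sun  2011: Wed/Mon  2012: Thu/Wed ✓  2013: Sat/Thu  2014: Sun/Fri  2015: Mon/Sat  2016: Tue/Mon  2017: Thu/Tue  2018: Fri/Wed  2019: Sat/Thu  …(47 more)…  2067: Wed/Mon  2068: Thu/Wed ✓  2069: Sat/Thu  2070: Sun/Fri  2071: Mon/Sat  2072: Tue/Mon  2073: Thu/Tue  2074: Fri/Wed  2075: Sat/Thu  2076: Sun/Sat  2077: Tue/Sun  2078: Wed/Mon  2079: Thu/Tue  2080: Fri/Thu
Both conditions hold in: 2012, 2040, 2068 — 3.

3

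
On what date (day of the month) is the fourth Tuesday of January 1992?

January 1, 1992 is a Wednesday, so the first Tuesday is the 7th.
The fourth Tuesday is 7 + 21 = 28.

28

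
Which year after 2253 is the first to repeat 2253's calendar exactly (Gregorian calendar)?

Two years share a calendar iff Jan 1 falls on the same weekday and both are leap or both are common. 2253: Jan 1 is Saturday, common year.
2254: Jan 1 Sunday, common
2255: Jan 1 Monday, common
2256: Jan 1 Tuesday, leap
2257: Jan 1 Thursday, common
2258: Jan 1 Friday, common
2259: Jan 1 Saturday, common
2259 matches on both conditions.

2259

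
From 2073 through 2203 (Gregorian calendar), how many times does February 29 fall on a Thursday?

4

Leap years in 2073–2203: 30 of them.
Feb 29 weekday advances by 5 (mod 7) from one leap year to the next four years later (or differs when a century non-leap intervenes).
Leap-day weekdays: 2076:Sat 2080:Thu✓ 2084:Tue 2088:Sun 2092:Fri 2096:Wed 2104:Fri 2108:Wed 2112:Mon 2116:Sat 2120:Thu✓ 2124:Tue 2128:Sun …(4 more)… 2148:Thu✓ 2152:Tue 2156:Sun 2160:Fri 2164:Wed 2168:Mon 2172:Sat 2176:Thu✓ 2180:Tue 2184:Sun 2188:Fri 2192:Wed 2196:Mon
Thursday: 2080, 2120, 2148, 2176 → 4.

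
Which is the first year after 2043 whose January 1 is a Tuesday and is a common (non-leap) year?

Jan 1 advances by 2 weekdays after a leap year and by 1 after a common year.
2043: Jan 1 is Thursday.
2044: Friday (leap)
2045: Sunday
2046: Monday
2047: Tuesday
2047 begins on a Tuesday and is a common year.

2047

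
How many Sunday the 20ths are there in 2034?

1

Check the 20th of each month of 2034: Jan 20: Fri, Feb 20: Mon, Mar 20: Mon, Apr 20: Thu, May 20: Sat, Jun 20: Tue, Jul 20: Thu, Aug 20: Sun, Sep 20: Wed, Oct 20: Fri, Nov 20: Mon, Dec 20: Wed.
Sunday occurs in August — 1 month.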